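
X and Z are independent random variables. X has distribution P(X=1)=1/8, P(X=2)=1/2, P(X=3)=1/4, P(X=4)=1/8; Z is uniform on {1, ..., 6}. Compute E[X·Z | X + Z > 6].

256/19

P(X + Z > 6) = 19/48.
Summing XZ·P(x,y) over outcomes with X + Z > 6 gives 16/3.
E[X·Z | X + Z > 6] = (16/3) / (19/48) = 256/19.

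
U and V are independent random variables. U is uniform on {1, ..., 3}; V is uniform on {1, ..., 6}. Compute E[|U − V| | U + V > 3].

P(U + V > 3) = 5/6.
Summing |U−V|·P(x,y) over outcomes with U + V > 3 gives 11/6.
E[|U − V| | U + V > 3] = (11/6) / (5/6) = 11/5.

11/5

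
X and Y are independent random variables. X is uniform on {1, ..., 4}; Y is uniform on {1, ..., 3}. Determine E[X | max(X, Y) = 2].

Outcomes with max(X, Y) = 2: (1,2), (2,1), (2,2), each with probability 1/12.
E[X | max(X, Y) = 2] = (1 + 2 + 2) / 3 = 5/3.

5/3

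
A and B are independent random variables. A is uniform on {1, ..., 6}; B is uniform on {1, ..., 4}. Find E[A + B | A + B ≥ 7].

8

Outcomes with A + B ≥ 7: (3,4), (4,3), (4,4), (5,2), (5,3), (5,4), (6,1), (6,2), (6,3), (6,4), each with probability 1/24.
E[A + B | A + B ≥ 7] = (7 + 7 + 8 + 7 + 8 + 9 + 7 + 8 + 9 + 10) / 10 = 8.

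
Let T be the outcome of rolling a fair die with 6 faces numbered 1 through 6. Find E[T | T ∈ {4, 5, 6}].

5

P(T ∈ {4, 5, 6}) = 1/2.
Σ over the event: 4·1/6 + 5·1/6 + 6·1/6 = 5/2.
E[T | T ∈ {4, 5, 6}] = (5/2) / (1/2) = 5.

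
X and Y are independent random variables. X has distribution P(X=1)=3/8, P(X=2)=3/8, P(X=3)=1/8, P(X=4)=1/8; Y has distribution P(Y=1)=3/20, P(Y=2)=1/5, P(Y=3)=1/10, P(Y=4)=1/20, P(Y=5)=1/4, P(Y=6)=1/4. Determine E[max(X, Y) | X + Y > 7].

17/3

P(X + Y > 7) = 9/40.
Summing max(X,Y)·P(x,y) over outcomes with X + Y > 7 gives 51/40.
E[max(X, Y) | X + Y > 7] = (51/40) / (9/40) = 17/3.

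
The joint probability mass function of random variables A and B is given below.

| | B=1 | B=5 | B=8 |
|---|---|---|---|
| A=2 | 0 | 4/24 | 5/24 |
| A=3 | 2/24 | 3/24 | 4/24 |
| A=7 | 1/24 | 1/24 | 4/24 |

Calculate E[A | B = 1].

P(B = 1) = 1/8.
Σ A·P over the event = 3·(2/24) + 7·(1/24) = 13/24.
E[A | B = 1] = (13/24) / (1/8) = 13/3.

13/3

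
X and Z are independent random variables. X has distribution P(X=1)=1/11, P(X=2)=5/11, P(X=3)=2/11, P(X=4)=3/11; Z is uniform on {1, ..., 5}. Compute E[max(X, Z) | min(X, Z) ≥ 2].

P(min(X, Z) ≥ 2) = 8/11.
Summing max(X,Z)·P(x,y) over outcomes with min(X, Z) ≥ 2 gives 151/55.
E[max(X, Z) | min(X, Z) ≥ 2] = (151/55) / (8/11) = 151/40.

151/40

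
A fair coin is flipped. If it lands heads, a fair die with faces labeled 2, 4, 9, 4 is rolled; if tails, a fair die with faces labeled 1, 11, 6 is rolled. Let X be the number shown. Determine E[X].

E[X | heads] = (2+4+9+4)/4 = 19/4.
E[X | tails] = (1+11+6)/3 = 6.
By the law of total expectation,
E[X] = (1/2)·(19/4) + (1/2)·(6) = 43/8.

43/8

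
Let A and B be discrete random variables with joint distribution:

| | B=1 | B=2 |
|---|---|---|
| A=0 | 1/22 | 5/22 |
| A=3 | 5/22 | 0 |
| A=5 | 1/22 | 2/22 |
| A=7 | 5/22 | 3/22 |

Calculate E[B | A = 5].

5/3

P(A = 5) = 3/22.
Σ B·P over the event = 1·(1/22) + 2·(2/22) = 5/22.
E[B | A = 5] = (5/22) / (3/22) = 5/3.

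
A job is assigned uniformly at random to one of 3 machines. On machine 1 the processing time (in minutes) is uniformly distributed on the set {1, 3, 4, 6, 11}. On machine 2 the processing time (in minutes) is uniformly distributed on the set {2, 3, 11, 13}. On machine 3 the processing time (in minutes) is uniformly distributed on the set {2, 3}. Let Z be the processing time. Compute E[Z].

E[Z | machine 1] = (1+3+4+6+11)/5 = 5.
E[Z | machine 2] = (2+3+11+13)/4 = 29/4.
E[Z | machine 3] = (2+3)/2 = 5/2.
E[Z] = (1/3)·(5) + (1/3)·(29/4) + (1/3)·(5/2) = 59/12.

59/12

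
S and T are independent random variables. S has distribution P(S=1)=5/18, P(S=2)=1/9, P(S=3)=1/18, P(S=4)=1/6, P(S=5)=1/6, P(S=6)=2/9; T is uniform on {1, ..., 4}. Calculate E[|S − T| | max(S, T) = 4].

P(max(S, T) = 4) = 5/18.
Summing |S−T|·P(x,y) over outcomes with max(S, T) = 4 gives 19/36.
E[|S − T| | max(S, T) = 4] = (19/36) / (5/18) = 19/10.

19/10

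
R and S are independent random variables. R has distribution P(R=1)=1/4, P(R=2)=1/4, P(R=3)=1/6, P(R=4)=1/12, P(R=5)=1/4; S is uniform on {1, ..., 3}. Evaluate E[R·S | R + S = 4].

27/8

P(R + S = 4) = 2/9.
Summing RS·P(x,y) over outcomes with R + S = 4 gives 3/4.
E[R·S | R + S = 4] = (3/4) / (2/9) = 27/8.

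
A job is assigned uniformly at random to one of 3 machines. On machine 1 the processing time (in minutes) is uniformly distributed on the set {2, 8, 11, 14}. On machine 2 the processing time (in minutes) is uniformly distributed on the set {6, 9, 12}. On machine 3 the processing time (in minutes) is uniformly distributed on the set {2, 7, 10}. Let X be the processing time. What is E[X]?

E[X | machine 1] = (2+8+11+14)/4 = 35/4.
E[X | machine 2] = (6+9+12)/3 = 9.
E[X | machine 3] = (2+7+10)/3 = 19/3.
E[X] = (1/3)·(35/4) + (1/3)·(9) + (1/3)·(19/3) = 289/36.

289/36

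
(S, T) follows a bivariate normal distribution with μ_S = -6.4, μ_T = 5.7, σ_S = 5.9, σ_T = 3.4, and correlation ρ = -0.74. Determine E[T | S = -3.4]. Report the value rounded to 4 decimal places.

4.4207

The regression of T on S has slope ρ·σ_T/σ_S and passes through (μ_S, μ_T).
E[T | S=-3.4] = 5.7 + (-0.74)·(3.4/5.9)·(-3.4 − (-6.4)) = 5.7 + (-0.42644)·(3) = 4.4207.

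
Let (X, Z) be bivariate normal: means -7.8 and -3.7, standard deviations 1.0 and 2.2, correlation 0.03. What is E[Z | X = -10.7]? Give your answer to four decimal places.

-3.8914

For a bivariate normal, E[Z | X=x] = μ_Z + ρ·(σ_Z/σ_X)·(x − μ_X).
E[Z | X=-10.7] = -3.7 + (0.03)·(2.2/1.0)·(-10.7 − (-7.8)) = -3.7 + (0.066)·(-2.9) = -3.8914.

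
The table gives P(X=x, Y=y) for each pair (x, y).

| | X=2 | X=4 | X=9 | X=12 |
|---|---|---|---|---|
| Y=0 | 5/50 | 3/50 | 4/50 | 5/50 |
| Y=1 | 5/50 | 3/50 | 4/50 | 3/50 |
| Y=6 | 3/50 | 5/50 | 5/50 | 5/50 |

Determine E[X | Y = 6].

131/18

P(Y = 6) = 9/25.
Summing X·P(X=x,Y=y) over the conditioning event gives 131/50.
E[X | Y = 6] = (131/50) / (9/25) = 131/18.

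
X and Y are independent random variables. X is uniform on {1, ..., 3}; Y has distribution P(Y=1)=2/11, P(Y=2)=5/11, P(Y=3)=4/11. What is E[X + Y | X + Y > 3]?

113/24

P(X + Y > 3) = 8/11.
Summing (X+Y)·P(x,y) over outcomes with X + Y > 3 gives 113/33.
E[X + Y | X + Y > 3] = (113/33) / (8/11) = 113/24.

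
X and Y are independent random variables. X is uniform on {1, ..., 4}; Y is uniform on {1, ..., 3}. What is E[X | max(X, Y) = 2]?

5/3

P(max(X, Y) = 2) = 1/4.
Summing X·P(x,y) over outcomes with max(X, Y) = 2 gives 5/12.
E[X | max(X, Y) = 2] = (5/12) / (1/4) = 5/3.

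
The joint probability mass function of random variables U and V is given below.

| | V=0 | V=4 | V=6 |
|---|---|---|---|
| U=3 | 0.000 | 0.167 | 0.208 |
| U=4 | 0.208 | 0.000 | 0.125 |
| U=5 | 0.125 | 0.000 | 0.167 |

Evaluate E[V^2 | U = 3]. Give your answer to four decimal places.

27.0933

P(U = 3) = 0.375.
Σ V^2·P over the event = 16·(0.167) + 36·(0.208) = 10.160.
E[V^2 | U = 3] = (10.160) / (0.375) = 27.0933.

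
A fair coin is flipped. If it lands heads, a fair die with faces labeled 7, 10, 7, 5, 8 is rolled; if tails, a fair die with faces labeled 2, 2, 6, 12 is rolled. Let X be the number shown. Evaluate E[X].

E[X | heads] = (7+10+7+5+8)/5 = 37/5.
E[X | tails] = (2+2+6+12)/4 = 11/2.
E[X] = (1/2)·(37/5) + (1/2)·(11/2) = 129/20.

129/20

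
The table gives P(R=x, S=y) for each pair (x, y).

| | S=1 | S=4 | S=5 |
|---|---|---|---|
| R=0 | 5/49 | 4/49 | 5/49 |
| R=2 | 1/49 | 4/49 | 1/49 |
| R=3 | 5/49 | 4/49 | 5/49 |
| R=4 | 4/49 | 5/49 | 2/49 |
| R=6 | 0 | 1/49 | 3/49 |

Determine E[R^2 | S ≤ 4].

281/33

P(S ≤ 4) = 33/49.
Summing R^2·P(R=x,S=y) over the conditioning event gives 281/49.
E[R^2 | S ≤ 4] = (281/49) / (33/49) = 281/33.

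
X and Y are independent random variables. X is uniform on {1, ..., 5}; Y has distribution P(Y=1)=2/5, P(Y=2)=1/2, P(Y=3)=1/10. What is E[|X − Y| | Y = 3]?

6/5

P(Y = 3) = 1/10.
Summing |X−Y|·P(x,y) over outcomes with Y = 3 gives 3/25.
E[|X − Y| | Y = 3] = (3/25) / (1/10) = 6/5.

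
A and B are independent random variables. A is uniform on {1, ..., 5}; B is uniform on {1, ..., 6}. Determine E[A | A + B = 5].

Outcomes with A + B = 5: (1,4), (2,3), (3,2), (4,1), each with probability 1/30.
E[A | A + B = 5] = (1 + 2 + 3 + 4) / 4 = 5/2.

5/2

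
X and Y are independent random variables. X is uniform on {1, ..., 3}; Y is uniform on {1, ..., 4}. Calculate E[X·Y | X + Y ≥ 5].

Outcomes with X + Y ≥ 5: (1,4), (2,3), (2,4), (3,2), (3,3), (3,4), each with probability 1/12.
E[X·Y | X + Y ≥ 5] = (4 + 6 + 8 + 6 + 9 + 12) / 6 = 15/2.

15/2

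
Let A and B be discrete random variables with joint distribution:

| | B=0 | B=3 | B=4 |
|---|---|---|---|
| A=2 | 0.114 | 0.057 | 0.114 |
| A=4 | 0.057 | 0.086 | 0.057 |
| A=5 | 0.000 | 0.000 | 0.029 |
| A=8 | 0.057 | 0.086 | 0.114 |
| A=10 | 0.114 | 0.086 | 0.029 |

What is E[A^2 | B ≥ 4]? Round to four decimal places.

P(B ≥ 4) = 0.343.
Σ A^2·P over the event = 4·(0.114) + 16·(0.057) + 25·(0.029) + 64·(0.114) + 100·(0.029) = 12.289.
E[A^2 | B ≥ 4] = (12.289) / (0.343) = 35.8280.

35.8280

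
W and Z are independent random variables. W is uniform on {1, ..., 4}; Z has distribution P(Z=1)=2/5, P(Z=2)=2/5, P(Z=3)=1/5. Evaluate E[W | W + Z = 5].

16/5

P(W + Z = 5) = 1/4.
Summing W·P(x,y) over outcomes with W + Z = 5 gives 4/5.
E[W | W + Z = 5] = (4/5) / (1/4) = 16/5.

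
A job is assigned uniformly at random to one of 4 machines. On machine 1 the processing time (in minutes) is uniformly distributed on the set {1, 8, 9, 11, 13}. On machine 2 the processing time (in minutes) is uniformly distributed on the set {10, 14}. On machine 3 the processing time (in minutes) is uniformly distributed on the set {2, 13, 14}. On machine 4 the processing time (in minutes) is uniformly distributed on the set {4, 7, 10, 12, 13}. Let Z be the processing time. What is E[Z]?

E[Z | machine 1] = (1+8+9+11+13)/5 = 42/5.
E[Z | machine 2] = (10+14)/2 = 12.
E[Z | machine 3] = (2+13+14)/3 = 29/3.
E[Z | machine 4] = (4+7+10+12+13)/5 = 46/5.
By the law of total expectation,
E[Z] = (1/4)·(42/5) + (1/4)·(12) + (1/4)·(29/3) + (1/4)·(46/5) = 589/60.

589/60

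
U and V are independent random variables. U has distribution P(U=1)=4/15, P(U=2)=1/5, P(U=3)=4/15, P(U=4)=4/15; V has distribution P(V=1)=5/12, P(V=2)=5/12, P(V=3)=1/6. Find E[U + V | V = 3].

P(V = 3) = 1/6.
Summing (U+V)·P(x,y) over outcomes with V = 3 gives 83/90.
E[U + V | V = 3] = (83/90) / (1/6) = 83/15.

83/15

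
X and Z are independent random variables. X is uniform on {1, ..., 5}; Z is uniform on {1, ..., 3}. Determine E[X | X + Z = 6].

Outcomes with X + Z = 6: (3,3), (4,2), (5,1), each with probability 1/15.
E[X | X + Z = 6] = (3 + 4 + 5) / 3 = 4.

4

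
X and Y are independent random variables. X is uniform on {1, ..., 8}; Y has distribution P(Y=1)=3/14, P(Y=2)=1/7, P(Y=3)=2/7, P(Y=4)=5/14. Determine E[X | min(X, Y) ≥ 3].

11/2

P(min(X, Y) ≥ 3) = 27/56.
Summing X·P(x,y) over outcomes with min(X, Y) ≥ 3 gives 297/112.
E[X | min(X, Y) ≥ 3] = (297/112) / (27/56) = 11/2.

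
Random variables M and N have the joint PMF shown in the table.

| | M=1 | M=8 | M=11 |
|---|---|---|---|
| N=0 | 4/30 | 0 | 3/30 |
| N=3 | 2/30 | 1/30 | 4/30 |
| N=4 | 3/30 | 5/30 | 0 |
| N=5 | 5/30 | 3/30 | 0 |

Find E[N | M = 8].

38/9

P(M = 8) = 3/10.
Σ N·P over the event = 3·(1/30) + 4·(5/30) + 5·(3/30) = 19/15.
E[N | M = 8] = (19/15) / (3/10) = 38/9.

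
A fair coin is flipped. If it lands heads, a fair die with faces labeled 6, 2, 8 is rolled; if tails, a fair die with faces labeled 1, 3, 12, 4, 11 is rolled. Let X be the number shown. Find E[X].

173/30

E[X | heads] = (6+2+8)/3 = 16/3.
E[X | tails] = (1+3+12+4+11)/5 = 31/5.
By the law of total expectation,
E[X] = (1/2)·(16/3) + (1/2)·(31/5) = 173/30.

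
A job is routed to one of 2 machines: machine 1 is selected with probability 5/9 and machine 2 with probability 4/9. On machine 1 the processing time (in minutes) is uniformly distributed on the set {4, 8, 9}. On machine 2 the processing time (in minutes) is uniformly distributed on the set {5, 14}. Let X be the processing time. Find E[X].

E[X | machine 1] = (4+8+9)/3 = 7.
E[X | machine 2] = (5+14)/2 = 19/2.
By the law of total expectation,
E[X] = (5/9)·(7) + (4/9)·(19/2) = 73/9.

73/9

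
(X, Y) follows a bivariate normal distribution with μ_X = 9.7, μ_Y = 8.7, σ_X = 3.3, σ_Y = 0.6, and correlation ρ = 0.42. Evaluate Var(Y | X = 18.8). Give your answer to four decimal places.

0.2965

The conditional variance in a bivariate normal is σ_Y²(1 − ρ²), independent of x.
Var(Y | X=18.8) = (0.6)²·(1 − (0.42)²) = 0.36·0.8236 = 0.2965.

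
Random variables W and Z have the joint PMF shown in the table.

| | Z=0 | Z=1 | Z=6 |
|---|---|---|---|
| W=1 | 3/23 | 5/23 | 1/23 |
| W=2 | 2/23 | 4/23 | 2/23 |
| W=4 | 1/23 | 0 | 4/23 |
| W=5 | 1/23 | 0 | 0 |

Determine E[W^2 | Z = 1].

P(Z = 1) = 9/23.
Σ W^2·P over the event = 1·(5/23) + 4·(4/23) = 21/23.
E[W^2 | Z = 1] = (21/23) / (9/23) = 7/3.

7/3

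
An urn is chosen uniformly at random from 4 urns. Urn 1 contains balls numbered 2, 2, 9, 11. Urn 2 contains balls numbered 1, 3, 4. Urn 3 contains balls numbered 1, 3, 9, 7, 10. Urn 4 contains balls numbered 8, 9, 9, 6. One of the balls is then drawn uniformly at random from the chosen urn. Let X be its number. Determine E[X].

E[X | urn 1] = (2+2+9+11)/4 = 6.
E[X | urn 2] = (1+3+4)/3 = 8/3.
E[X | urn 3] = (1+3+9+7+10)/5 = 6.
E[X | urn 4] = (8+9+9+6)/4 = 8.
By the law of total expectation,
E[X] = (1/4)·(6) + (1/4)·(8/3) + (1/4)·(6) + (1/4)·(8) = 17/3.

17/3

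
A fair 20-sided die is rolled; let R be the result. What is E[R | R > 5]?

13

P(R > 5) = 3/4.
E[R | R > 5] = (39/4) / (3/4) = 13.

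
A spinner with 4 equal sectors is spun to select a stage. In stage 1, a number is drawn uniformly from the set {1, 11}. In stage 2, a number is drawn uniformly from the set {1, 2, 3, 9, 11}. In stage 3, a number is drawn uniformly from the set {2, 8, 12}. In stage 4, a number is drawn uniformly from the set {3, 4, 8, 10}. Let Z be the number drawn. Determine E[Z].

1487/240

E[Z | stage 1] = (1+11)/2 = 6.
E[Z | stage 2] = (1+2+3+9+11)/5 = 26/5.
E[Z | stage 3] = (2+8+12)/3 = 22/3.
E[Z | stage 4] = (3+4+8+10)/4 = 25/4.
By the law of total expectation,
E[Z] = (1/4)·(6) + (1/4)·(26/5) + (1/4)·(22/3) + (1/4)·(25/4) = 1487/240.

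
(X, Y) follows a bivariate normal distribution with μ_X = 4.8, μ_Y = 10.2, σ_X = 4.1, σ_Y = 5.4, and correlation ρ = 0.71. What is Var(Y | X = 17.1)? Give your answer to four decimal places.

The conditional variance in a bivariate normal is σ_Y²(1 − ρ²), independent of x.
Var(Y | X=17.1) = (5.4)²·(1 − (0.71)²) = 29.16·0.4959 = 14.4604.

14.4604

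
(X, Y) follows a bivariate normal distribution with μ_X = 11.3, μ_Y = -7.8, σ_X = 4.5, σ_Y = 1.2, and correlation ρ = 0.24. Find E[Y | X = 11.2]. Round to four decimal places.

E[Y | X=x] = μ_Y + ρ(σ_Y/σ_X)(x − μ_X) for jointly normal variables.
E[Y | X=11.2] = -7.8 + (0.24)·(1.2/4.5)·(11.2 − (11.3)) = -7.8 + (0.064)·(-0.1) = -7.8064.

-7.8064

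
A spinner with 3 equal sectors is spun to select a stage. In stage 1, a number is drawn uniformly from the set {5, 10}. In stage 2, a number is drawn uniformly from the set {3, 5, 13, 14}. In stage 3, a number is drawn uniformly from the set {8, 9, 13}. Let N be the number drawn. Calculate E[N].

35/4

E[N | stage 1] = (5+10)/2 = 15/2.
E[N | stage 2] = (3+5+13+14)/4 = 35/4.
E[N | stage 3] = (8+9+13)/3 = 10.
E[N] = (1/3)·(15/2) + (1/3)·(35/4) + (1/3)·(10) = 35/4.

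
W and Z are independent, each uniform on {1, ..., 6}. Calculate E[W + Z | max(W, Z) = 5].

70/9

P(max(W, Z) = 5) = 1/4.
Summing (W+Z)·P(x,y) over outcomes with max(W, Z) = 5 gives 35/18.
E[W + Z | max(W, Z) = 5] = (35/18) / (1/4) = 70/9.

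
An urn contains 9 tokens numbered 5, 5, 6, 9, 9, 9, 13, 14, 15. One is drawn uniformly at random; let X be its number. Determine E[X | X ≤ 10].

43/6

P(X ≤ 10) = 2/3.
Σ over the event: 5·2/9 + 6·1/9 + 9·1/3 = 43/9.
E[X | X ≤ 10] = (43/9) / (2/3) = 43/6.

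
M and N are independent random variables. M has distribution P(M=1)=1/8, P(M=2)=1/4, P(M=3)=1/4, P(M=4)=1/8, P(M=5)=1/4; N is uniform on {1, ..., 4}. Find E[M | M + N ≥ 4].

47/14

P(M + N ≥ 4) = 7/8.
Summing M·P(x,y) over outcomes with M + N ≥ 4 gives 47/16.
E[M | M + N ≥ 4] = (47/16) / (7/8) = 47/14.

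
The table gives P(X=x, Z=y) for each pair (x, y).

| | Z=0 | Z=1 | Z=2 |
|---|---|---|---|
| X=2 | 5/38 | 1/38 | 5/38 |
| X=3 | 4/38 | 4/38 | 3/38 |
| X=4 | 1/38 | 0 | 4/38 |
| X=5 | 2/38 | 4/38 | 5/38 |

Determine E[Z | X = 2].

P(X = 2) = 11/38.
Σ Z·P over the event = 0·(5/38) + 1·(1/38) + 2·(5/38) = 11/38.
E[Z | X = 2] = (11/38) / (11/38) = 1.

1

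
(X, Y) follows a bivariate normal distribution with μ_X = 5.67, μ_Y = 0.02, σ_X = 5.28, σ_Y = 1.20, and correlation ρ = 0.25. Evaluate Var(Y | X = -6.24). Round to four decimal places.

For a bivariate normal, Var(Y | X=x) = σ_Y²(1 − ρ²).
Var(Y | X=-6.24) = (1.20)²·(1 − (0.25)²) = 1.44·0.9375 = 1.3500.

1.3500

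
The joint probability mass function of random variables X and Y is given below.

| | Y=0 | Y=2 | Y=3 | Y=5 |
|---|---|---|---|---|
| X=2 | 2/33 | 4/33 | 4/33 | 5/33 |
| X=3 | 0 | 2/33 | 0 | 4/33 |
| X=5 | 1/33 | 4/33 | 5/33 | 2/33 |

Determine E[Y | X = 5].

P(X = 5) = 4/11.
Σ Y·P over the event = 0·(1/33) + 2·(4/33) + 3·(5/33) + 5·(2/33) = 1.
E[Y | X = 5] = (1) / (4/11) = 11/4.

11/4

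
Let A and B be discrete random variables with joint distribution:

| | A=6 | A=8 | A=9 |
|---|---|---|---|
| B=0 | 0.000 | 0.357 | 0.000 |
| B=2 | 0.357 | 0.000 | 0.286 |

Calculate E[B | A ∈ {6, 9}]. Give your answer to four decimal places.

P(A ∈ {6, 9}) = 0.643.
Σ B·P over the event = 2·(0.357) + 2·(0.286) = 1.286.
E[B | A ∈ {6, 9}] = (1.286) / (0.643) = 2.0000.

2.0000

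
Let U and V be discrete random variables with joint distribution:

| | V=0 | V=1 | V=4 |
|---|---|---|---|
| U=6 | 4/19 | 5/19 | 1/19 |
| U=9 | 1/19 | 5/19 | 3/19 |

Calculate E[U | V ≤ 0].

P(V ≤ 0) = 5/19.
Σ U·P over the event = 6·(4/19) + 9·(1/19) = 33/19.
E[U | V ≤ 0] = (33/19) / (5/19) = 33/5.

33/5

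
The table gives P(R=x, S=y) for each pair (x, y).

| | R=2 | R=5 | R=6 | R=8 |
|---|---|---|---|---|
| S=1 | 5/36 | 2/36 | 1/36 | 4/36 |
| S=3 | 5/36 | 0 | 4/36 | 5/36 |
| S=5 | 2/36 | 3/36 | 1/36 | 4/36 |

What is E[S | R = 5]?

P(R = 5) = 5/36.
Σ S·P over the event = 1·(2/36) + 5·(3/36) = 17/36.
E[S | R = 5] = (17/36) / (5/36) = 17/5.

17/5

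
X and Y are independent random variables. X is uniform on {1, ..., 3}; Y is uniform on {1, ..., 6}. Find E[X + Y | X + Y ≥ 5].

P(X + Y ≥ 5) = 2/3.
Summing (X+Y)·P(x,y) over outcomes with X + Y ≥ 5 gives 79/18.
E[X + Y | X + Y ≥ 5] = (79/18) / (2/3) = 79/12.

79/12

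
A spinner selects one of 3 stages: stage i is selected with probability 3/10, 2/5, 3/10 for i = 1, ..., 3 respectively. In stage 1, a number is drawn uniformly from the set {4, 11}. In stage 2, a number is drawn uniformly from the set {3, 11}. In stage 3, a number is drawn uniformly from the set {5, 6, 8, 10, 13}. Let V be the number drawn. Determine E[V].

E[V | stage 1] = (4+11)/2 = 15/2.
E[V | stage 2] = (3+11)/2 = 7.
E[V | stage 3] = (5+6+8+10+13)/5 = 42/5.
By the law of total expectation,
E[V] = (3/10)·(15/2) + (2/5)·(7) + (3/10)·(42/5) = 757/100.

757/100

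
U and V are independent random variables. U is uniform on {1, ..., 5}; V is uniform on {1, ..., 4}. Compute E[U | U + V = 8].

P(U + V = 8) = 1/10.
Summing U·P(x,y) over outcomes with U + V = 8 gives 9/20.
E[U | U + V = 8] = (9/20) / (1/10) = 9/2.

9/2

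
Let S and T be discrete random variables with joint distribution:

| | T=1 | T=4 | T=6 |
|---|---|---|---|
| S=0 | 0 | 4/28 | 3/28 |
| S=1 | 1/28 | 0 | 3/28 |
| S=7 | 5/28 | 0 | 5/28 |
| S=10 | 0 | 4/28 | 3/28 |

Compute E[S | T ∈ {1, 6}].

26/5

P(T ∈ {1, 6}) = 5/7.
Σ S·P over the event = 0·(3/28) + 1·(1/28) + 1·(3/28) + 7·(5/28) + 7·(5/28) + 10·(3/28) = 26/7.
E[S | T ∈ {1, 6}] = (26/7) / (5/7) = 26/5.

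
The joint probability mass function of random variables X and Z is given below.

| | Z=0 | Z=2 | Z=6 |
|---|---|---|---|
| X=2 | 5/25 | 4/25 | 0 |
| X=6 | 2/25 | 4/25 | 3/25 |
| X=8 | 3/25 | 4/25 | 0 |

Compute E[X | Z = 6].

P(Z = 6) = 3/25.
Summing X·P(X=x,Z=y) over the conditioning event gives 18/25.
E[X | Z = 6] = (18/25) / (3/25) = 6.

6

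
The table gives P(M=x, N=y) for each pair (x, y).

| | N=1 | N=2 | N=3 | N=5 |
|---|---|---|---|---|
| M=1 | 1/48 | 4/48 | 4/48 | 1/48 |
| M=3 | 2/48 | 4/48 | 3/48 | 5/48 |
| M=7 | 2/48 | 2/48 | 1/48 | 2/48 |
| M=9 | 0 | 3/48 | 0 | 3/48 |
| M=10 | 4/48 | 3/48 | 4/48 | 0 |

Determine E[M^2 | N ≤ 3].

P(N ≤ 3) = 37/48.
Summing M^2·P(M=x,N=y) over the conditioning event gives 839/24.
E[M^2 | N ≤ 3] = (839/24) / (37/48) = 1678/37.

1678/37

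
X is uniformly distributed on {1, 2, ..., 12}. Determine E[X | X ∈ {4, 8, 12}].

8

P(X ∈ {4, 8, 12}) = 1/4.
Σ over the event: 4·1/12 + 8·1/12 + 12·1/12 = 2.
E[X | X ∈ {4, 8, 12}] = (2) / (1/4) = 8.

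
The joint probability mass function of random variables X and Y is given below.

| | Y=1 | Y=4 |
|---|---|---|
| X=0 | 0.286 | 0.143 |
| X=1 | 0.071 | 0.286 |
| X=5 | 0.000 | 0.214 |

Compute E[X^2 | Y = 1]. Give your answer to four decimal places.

P(Y = 1) = 0.357.
Σ X^2·P over the event = 0·(0.286) + 1·(0.071) = 0.071.
E[X^2 | Y = 1] = (0.071) / (0.357) = 0.1989.

0.1989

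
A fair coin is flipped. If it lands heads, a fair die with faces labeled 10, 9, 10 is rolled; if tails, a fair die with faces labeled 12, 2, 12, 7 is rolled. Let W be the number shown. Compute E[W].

215/24

E[W | heads] = (10+9+10)/3 = 29/3.
E[W | tails] = (12+2+12+7)/4 = 33/4.
E[W] = (1/2)·(29/3) + (1/2)·(33/4) = 215/24.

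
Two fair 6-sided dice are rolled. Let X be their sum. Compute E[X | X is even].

P(X is even) = 1/2.
Σ over the event: 2·1/36 + 4·1/12 + 6·5/36 + 8·5/36 + 10·1/12 + 12·1/36 = 7/2.
E[X | X is even] = (7/2) / (1/2) = 7.

7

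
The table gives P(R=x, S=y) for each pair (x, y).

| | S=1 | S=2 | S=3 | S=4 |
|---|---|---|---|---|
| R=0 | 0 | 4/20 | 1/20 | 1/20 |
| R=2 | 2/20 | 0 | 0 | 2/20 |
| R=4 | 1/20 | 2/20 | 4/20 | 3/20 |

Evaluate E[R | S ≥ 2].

P(S ≥ 2) = 17/20.
Σ R·P over the event = 0·(4/20) + 0·(1/20) + 0·(1/20) + 2·(2/20) + 4·(2/20) + 4·(4/20) + 4·(3/20) = 2.
E[R | S ≥ 2] = (2) / (17/20) = 40/17.

40/17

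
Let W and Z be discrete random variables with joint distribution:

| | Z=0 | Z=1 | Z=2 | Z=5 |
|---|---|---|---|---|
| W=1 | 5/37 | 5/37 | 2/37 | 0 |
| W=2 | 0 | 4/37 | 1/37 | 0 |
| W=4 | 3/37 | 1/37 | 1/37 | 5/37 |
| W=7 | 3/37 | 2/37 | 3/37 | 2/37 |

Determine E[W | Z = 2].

29/7

P(Z = 2) = 7/37.
Σ W·P over the event = 1·(2/37) + 2·(1/37) + 4·(1/37) + 7·(3/37) = 29/37.
E[W | Z = 2] = (29/37) / (7/37) = 29/7.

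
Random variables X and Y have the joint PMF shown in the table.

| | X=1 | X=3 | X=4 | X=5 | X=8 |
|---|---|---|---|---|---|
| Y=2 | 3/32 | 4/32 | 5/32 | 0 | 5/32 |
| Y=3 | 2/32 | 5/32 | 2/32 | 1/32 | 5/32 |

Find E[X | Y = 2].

P(Y = 2) = 17/32.
Σ X·P over the event = 1·(3/32) + 3·(4/32) + 4·(5/32) + 8·(5/32) = 75/32.
E[X | Y = 2] = (75/32) / (17/32) = 75/17.

75/17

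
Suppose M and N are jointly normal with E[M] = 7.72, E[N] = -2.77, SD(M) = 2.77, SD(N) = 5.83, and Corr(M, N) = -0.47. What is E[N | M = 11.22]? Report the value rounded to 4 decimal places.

-6.2322

The regression of N on M has slope ρ·σ_N/σ_M and passes through (μ_M, μ_N).
E[N | M=11.22] = -2.77 + (-0.47)·(5.83/2.77)·(11.22 − (7.72)) = -2.77 + (-0.98921)·(3.5) = -6.2322.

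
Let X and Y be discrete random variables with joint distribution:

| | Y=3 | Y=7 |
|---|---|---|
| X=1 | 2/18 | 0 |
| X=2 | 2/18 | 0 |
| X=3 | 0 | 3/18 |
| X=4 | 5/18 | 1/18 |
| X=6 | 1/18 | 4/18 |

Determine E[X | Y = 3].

P(Y = 3) = 5/9.
Σ X·P over the event = 1·(2/18) + 2·(2/18) + 4·(5/18) + 6·(1/18) = 16/9.
E[X | Y = 3] = (16/9) / (5/9) = 16/5.

16/5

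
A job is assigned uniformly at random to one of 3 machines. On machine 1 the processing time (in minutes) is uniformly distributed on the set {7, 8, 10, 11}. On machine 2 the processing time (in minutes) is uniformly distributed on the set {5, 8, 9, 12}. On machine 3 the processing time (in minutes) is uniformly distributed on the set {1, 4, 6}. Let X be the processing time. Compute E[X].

127/18

E[X | machine 1] = (7+8+10+11)/4 = 9.
E[X | machine 2] = (5+8+9+12)/4 = 17/2.
E[X | machine 3] = (1+4+6)/3 = 11/3.
E[X] = (1/3)·(9) + (1/3)·(17/2) + (1/3)·(11/3) = 127/18.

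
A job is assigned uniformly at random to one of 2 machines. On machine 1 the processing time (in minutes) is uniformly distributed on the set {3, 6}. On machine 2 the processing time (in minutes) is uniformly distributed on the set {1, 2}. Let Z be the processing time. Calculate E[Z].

3

E[Z | machine 1] = (3+6)/2 = 9/2.
E[Z | machine 2] = (1+2)/2 = 3/2.
By the law of total expectation,
E[Z] = (1/2)·(9/2) + (1/2)·(3/2) = 3.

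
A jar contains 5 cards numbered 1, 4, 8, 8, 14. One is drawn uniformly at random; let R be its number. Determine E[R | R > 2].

17/2

P(R > 2) = 4/5.
Σ over the event: 4·1/5 + 8·2/5 + 14·1/5 = 34/5.
E[R | R > 2] = (34/5) / (4/5) = 17/2.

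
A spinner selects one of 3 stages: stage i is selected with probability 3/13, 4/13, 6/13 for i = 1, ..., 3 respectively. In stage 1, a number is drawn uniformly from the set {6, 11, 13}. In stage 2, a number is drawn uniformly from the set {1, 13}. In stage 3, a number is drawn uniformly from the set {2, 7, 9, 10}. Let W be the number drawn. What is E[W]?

E[W | stage 1] = (6+11+13)/3 = 10.
E[W | stage 2] = (1+13)/2 = 7.
E[W | stage 3] = (2+7+9+10)/4 = 7.
By the law of total expectation,
E[W] = (3/13)·(10) + (4/13)·(7) + (6/13)·(7) = 100/13.

100/13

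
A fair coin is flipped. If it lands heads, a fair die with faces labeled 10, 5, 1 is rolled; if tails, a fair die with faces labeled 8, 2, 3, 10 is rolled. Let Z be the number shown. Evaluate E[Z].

133/24

E[Z | heads] = (10+5+1)/3 = 16/3.
E[Z | tails] = (8+2+3+10)/4 = 23/4.
E[Z] = (1/2)·(16/3) + (1/2)·(23/4) = 133/24.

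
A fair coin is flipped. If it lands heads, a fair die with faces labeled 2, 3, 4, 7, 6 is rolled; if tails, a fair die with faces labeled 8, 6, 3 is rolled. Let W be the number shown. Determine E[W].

E[W | heads] = (2+3+4+7+6)/5 = 22/5.
E[W | tails] = (8+6+3)/3 = 17/3.
E[W] = (1/2)·(22/5) + (1/2)·(17/3) = 151/30.

151/30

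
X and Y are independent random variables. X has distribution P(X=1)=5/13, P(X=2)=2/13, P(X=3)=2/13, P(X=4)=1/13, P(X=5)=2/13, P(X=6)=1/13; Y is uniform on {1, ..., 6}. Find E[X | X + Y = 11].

P(X + Y = 11) = 1/26.
Summing X·P(x,y) over outcomes with X + Y = 11 gives 8/39.
E[X | X + Y = 11] = (8/39) / (1/26) = 16/3.

16/3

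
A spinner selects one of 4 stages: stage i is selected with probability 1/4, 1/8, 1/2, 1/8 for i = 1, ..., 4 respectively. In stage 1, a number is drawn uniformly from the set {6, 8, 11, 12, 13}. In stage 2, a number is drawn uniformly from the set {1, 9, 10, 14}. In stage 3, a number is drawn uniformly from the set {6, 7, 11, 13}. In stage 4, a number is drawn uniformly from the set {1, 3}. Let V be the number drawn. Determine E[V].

135/16

E[V | stage 1] = (6+8+11+12+13)/5 = 10.
E[V | stage 2] = (1+9+10+14)/4 = 17/2.
E[V | stage 3] = (6+7+11+13)/4 = 37/4.
E[V | stage 4] = (1+3)/2 = 2.
By the law of total expectation,
E[V] = (1/4)·(10) + (1/8)·(17/2) + (1/2)·(37/4) + (1/8)·(2) = 135/16.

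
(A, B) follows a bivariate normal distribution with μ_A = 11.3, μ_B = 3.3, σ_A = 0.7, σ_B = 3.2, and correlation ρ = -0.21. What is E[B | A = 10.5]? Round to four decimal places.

4.0680

E[B | A=x] = μ_B + ρ(σ_B/σ_A)(x − μ_A) for jointly normal variables.
E[B | A=10.5] = 3.3 + (-0.21)·(3.2/0.7)·(10.5 − (11.3)) = 3.3 + (-0.96)·(-0.8) = 4.0680.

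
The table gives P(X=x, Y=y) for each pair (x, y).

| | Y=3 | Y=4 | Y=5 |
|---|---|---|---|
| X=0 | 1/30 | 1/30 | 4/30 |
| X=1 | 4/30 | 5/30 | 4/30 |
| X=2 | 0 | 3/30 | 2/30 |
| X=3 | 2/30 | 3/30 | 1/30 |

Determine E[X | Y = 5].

1

P(Y = 5) = 11/30.
Summing X·P(X=x,Y=y) over the conditioning event gives 11/30.
E[X | Y = 5] = (11/30) / (11/30) = 1.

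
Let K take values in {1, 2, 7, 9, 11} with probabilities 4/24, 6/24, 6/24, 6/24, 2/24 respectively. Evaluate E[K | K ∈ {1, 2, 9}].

P(K ∈ {1, 2, 9}) = 2/3.
Σ over the event: 1·1/6 + 2·1/4 + 9·1/4 = 35/12.
E[K | K ∈ {1, 2, 9}] = (35/12) / (2/3) = 35/8.

35/8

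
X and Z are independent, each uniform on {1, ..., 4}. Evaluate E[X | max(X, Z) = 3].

Outcomes with max(X, Z) = 3: (1,3), (2,3), (3,1), (3,2), (3,3), each with probability 1/16.
E[X | max(X, Z) = 3] = (1 + 2 + 3 + 3 + 3) / 5 = 12/5.

12/5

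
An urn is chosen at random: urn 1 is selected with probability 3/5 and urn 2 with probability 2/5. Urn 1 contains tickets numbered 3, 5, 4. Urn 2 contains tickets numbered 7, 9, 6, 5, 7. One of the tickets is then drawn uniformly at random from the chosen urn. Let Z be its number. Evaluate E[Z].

E[Z | urn 1] = (3+5+4)/3 = 4.
E[Z | urn 2] = (7+9+6+5+7)/5 = 34/5.
By the law of total expectation,
E[Z] = (3/5)·(4) + (2/5)·(34/5) = 128/25.

128/25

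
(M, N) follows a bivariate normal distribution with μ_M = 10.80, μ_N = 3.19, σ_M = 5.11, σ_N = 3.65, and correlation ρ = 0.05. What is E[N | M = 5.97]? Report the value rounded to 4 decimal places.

3.0175

The regression of N on M has slope ρ·σ_N/σ_M and passes through (μ_M, μ_N).
E[N | M=5.97] = 3.19 + (0.05)·(3.65/5.11)·(5.97 − (10.80)) = 3.19 + (0.035714)·(-4.83) = 3.0175.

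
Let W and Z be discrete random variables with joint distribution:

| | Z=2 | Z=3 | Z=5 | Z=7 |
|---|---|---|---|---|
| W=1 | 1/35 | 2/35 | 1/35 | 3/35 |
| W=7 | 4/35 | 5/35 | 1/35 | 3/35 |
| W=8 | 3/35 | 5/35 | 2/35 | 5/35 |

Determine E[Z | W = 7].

49/13

P(W = 7) = 13/35.
Σ Z·P over the event = 2·(4/35) + 3·(5/35) + 5·(1/35) + 7·(3/35) = 7/5.
E[Z | W = 7] = (7/5) / (13/35) = 49/13.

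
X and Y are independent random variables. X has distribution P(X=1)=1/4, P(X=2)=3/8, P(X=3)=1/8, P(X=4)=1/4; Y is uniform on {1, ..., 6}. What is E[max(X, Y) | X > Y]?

36/11

P(X > Y) = 11/48.
Summing max(X,Y)·P(x,y) over outcomes with X > Y gives 3/4.
E[max(X, Y) | X > Y] = (3/4) / (11/48) = 36/11.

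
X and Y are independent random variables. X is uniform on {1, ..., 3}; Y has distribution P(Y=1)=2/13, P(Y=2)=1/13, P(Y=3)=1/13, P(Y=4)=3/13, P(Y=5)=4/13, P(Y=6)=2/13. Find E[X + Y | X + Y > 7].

P(X + Y > 7) = 8/39.
Summing (X+Y)·P(x,y) over outcomes with X + Y > 7 gives 22/13.
E[X + Y | X + Y > 7] = (22/13) / (8/39) = 33/4.

33/4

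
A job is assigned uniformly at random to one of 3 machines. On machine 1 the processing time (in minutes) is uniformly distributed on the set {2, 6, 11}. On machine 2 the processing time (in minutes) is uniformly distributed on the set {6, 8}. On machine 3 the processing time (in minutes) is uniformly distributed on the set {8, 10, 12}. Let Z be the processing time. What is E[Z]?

E[Z | machine 1] = (2+6+11)/3 = 19/3.
E[Z | machine 2] = (6+8)/2 = 7.
E[Z | machine 3] = (8+10+12)/3 = 10.
E[Z] = (1/3)·(19/3) + (1/3)·(7) + (1/3)·(10) = 70/9.

70/9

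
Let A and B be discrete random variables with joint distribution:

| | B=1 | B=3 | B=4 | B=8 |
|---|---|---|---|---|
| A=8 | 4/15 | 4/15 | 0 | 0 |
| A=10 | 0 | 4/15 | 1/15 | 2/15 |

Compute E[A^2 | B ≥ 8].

100

P(B ≥ 8) = 2/15.
Σ A^2·P over the event = 100·(2/15) = 40/3.
E[A^2 | B ≥ 8] = (40/3) / (2/15) = 100.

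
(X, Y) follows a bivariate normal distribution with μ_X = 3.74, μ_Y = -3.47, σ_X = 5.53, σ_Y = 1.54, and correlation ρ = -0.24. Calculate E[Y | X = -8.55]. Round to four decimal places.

The regression of Y on X has slope ρ·σ_Y/σ_X and passes through (μ_X, μ_Y).
E[Y | X=-8.55] = -3.47 + (-0.24)·(1.54/5.53)·(-8.55 − (3.74)) = -3.47 + (-0.066835)·(-12.29) = -2.6486.

-2.6486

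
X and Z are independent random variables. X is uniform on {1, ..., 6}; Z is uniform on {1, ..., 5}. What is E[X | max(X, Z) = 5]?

Outcomes with max(X, Z) = 5: (1,5), (2,5), (3,5), (4,5), (5,1), (5,2), (5,3), (5,4), (5,5), each with probability 1/30.
E[X | max(X, Z) = 5] = (1 + 2 + 3 + 4 + 5 + 5 + 5 + 5 + 5) / 9 = 35/9.

35/9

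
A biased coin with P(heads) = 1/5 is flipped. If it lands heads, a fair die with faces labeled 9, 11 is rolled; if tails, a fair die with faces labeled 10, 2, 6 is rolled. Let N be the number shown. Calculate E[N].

E[N | heads] = (9+11)/2 = 10.
E[N | tails] = (10+2+6)/3 = 6.
E[N] = (1/5)·(10) + (4/5)·(6) = 34/5.

34/5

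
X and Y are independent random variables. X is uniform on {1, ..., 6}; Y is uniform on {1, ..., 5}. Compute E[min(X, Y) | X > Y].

P(X > Y) = 1/2.
Summing min(X,Y)·P(x,y) over outcomes with X > Y gives 7/6.
E[min(X, Y) | X > Y] = (7/6) / (1/2) = 7/3.

7/3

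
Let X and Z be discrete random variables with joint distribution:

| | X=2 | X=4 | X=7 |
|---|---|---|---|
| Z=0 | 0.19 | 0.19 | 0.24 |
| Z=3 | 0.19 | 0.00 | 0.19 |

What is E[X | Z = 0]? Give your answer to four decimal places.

P(Z = 0) = 0.62.
Σ X·P over the event = 2·(0.19) + 4·(0.19) + 7·(0.24) = 2.82.
E[X | Z = 0] = (2.82) / (0.62) = 4.5484.

4.5484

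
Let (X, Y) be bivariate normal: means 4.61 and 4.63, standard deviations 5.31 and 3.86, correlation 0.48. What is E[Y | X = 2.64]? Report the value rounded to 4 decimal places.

For a bivariate normal, E[Y | X=x] = μ_Y + ρ·(σ_Y/σ_X)·(x − μ_X).
E[Y | X=2.64] = 4.63 + (0.48)·(3.86/5.31)·(2.64 − (4.61)) = 4.63 + (0.34893)·(-1.97) = 3.9426.

3.9426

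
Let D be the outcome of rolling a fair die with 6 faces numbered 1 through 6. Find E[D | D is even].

Given D is even, D is equally likely to be any of {2, 4, 6}.
E[D | D is even] = (2 + 4 + 6) / 3 = 4.

4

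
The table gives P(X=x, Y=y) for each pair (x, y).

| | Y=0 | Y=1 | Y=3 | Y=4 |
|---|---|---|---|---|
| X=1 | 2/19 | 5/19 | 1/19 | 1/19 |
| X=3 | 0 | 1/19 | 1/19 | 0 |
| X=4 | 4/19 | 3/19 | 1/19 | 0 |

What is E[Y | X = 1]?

P(X = 1) = 9/19.
Σ Y·P over the event = 0·(2/19) + 1·(5/19) + 3·(1/19) + 4·(1/19) = 12/19.
E[Y | X = 1] = (12/19) / (9/19) = 4/3.

4/3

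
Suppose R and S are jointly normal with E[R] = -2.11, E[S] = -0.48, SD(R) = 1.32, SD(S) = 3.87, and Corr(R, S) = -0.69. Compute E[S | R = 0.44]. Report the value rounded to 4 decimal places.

-5.6385

For a bivariate normal, E[S | R=x] = μ_S + ρ·(σ_S/σ_R)·(x − μ_R).
E[S | R=0.44] = -0.48 + (-0.69)·(3.87/1.32)·(0.44 − (-2.11)) = -0.48 + (-2.02295)·(2.55) = -5.6385.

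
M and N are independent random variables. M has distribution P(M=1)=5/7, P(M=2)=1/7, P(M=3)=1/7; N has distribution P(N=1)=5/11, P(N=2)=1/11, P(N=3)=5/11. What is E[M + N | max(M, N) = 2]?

P(max(M, N) = 2) = 1/7.
Summing (M+N)·P(x,y) over outcomes with max(M, N) = 2 gives 34/77.
E[M + N | max(M, N) = 2] = (34/77) / (1/7) = 34/11.

34/11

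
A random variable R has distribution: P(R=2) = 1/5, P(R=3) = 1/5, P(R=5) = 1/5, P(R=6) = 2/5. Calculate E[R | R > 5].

P(R > 5) = 2/5.
Σ over the event: 6·2/5 = 12/5.
E[R | R > 5] = (12/5) / (2/5) = 6.

6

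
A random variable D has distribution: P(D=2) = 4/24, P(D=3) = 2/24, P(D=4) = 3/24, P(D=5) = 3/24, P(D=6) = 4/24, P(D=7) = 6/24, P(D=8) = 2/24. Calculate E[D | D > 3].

P(D > 3) = 3/4.
Σ over the event: 4·1/8 + 5·1/8 + 6·1/6 + 7·1/4 + 8·1/12 = 109/24.
E[D | D > 3] = (109/24) / (3/4) = 109/18.

109/18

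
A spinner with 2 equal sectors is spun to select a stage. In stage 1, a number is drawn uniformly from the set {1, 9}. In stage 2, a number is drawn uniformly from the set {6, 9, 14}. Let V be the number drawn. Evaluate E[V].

E[V | stage 1] = (1+9)/2 = 5.
E[V | stage 2] = (6+9+14)/3 = 29/3.
E[V] = (1/2)·(5) + (1/2)·(29/3) = 22/3.

22/3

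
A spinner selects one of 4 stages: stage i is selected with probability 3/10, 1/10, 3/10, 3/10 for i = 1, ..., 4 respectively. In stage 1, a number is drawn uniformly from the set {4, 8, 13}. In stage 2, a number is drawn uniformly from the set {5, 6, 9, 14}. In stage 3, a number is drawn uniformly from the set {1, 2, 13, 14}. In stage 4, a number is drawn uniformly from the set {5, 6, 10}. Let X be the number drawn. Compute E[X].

E[X | stage 1] = (4+8+13)/3 = 25/3.
E[X | stage 2] = (5+6+9+14)/4 = 17/2.
E[X | stage 3] = (1+2+13+14)/4 = 15/2.
E[X | stage 4] = (5+6+10)/3 = 7.
By the law of total expectation,
E[X] = (3/10)·(25/3) + (1/10)·(17/2) + (3/10)·(15/2) + (3/10)·(7) = 77/10.

77/10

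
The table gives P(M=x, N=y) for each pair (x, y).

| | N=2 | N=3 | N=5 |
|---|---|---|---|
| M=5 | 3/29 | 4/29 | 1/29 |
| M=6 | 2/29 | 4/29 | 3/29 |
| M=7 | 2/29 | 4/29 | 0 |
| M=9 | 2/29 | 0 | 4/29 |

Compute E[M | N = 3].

6

P(N = 3) = 12/29.
Σ M·P over the event = 5·(4/29) + 6·(4/29) + 7·(4/29) = 72/29.
E[M | N = 3] = (72/29) / (12/29) = 6.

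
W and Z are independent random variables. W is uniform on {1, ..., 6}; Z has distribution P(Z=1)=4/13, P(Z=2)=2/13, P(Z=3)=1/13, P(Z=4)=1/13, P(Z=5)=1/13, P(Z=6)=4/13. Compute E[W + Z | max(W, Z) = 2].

P(max(W, Z) = 2) = 4/39.
Summing (W+Z)·P(x,y) over outcomes with max(W, Z) = 2 gives 1/3.
E[W + Z | max(W, Z) = 2] = (1/3) / (4/39) = 13/4.

13/4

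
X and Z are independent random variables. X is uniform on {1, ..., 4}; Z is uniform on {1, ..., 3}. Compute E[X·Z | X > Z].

Outcomes with X > Z: (2,1), (3,1), (3,2), (4,1), (4,2), (4,3), each with probability 1/12.
E[X·Z | X > Z] = (2 + 3 + 6 + 4 + 8 + 12) / 6 = 35/6.

35/6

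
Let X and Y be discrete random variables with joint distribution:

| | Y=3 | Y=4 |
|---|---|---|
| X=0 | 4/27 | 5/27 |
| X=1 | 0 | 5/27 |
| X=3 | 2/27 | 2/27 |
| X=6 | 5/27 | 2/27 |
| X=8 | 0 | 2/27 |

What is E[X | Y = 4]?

P(Y = 4) = 16/27.
Σ X·P over the event = 0·(5/27) + 1·(5/27) + 3·(2/27) + 6·(2/27) + 8·(2/27) = 13/9.
E[X | Y = 4] = (13/9) / (16/27) = 39/16.

39/16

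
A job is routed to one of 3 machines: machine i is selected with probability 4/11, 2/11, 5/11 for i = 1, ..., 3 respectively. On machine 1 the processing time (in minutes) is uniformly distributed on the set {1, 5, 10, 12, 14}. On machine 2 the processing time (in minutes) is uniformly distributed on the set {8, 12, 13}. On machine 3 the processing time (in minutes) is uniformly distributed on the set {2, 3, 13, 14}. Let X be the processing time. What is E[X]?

478/55

E[X | machine 1] = (1+5+10+12+14)/5 = 42/5.
E[X | machine 2] = (8+12+13)/3 = 11.
E[X | machine 3] = (2+3+13+14)/4 = 8.
By the law of total expectation,
E[X] = (4/11)·(42/5) + (2/11)·(11) + (5/11)·(8) = 478/55.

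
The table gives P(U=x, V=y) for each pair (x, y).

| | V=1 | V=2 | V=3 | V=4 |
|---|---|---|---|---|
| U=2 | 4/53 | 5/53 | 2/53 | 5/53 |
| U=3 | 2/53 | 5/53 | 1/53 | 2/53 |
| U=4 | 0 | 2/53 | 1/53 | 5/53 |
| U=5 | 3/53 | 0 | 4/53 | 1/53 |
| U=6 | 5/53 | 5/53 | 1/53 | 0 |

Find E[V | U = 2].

5/2

P(U = 2) = 16/53.
Summing V·P(U=x,V=y) over the conditioning event gives 40/53.
E[V | U = 2] = (40/53) / (16/53) = 5/2.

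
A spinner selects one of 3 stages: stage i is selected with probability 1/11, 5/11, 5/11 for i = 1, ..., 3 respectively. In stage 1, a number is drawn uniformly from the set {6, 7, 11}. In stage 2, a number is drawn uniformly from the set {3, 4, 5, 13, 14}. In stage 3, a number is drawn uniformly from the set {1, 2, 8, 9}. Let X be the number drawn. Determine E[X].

E[X | stage 1] = (6+7+11)/3 = 8.
E[X | stage 2] = (3+4+5+13+14)/5 = 39/5.
E[X | stage 3] = (1+2+8+9)/4 = 5.
E[X] = (1/11)·(8) + (5/11)·(39/5) + (5/11)·(5) = 72/11.

72/11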